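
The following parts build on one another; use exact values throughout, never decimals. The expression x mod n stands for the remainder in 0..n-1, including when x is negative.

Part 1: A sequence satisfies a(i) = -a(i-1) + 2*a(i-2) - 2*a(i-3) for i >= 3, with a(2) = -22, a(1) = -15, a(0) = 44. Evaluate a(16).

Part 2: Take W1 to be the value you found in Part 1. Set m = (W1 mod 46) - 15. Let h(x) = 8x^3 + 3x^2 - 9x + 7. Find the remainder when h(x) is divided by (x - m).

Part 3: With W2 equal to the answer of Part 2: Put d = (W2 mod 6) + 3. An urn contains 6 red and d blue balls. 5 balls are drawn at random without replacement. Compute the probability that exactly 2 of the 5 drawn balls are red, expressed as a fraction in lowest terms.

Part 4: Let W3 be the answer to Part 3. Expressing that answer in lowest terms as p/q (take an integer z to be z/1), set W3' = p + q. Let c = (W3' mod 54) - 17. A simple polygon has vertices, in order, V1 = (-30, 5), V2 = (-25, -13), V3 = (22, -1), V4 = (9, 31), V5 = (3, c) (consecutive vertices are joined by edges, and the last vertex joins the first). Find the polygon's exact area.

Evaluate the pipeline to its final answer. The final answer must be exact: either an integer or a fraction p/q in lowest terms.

Part 1: a(3) = -1*(-22) + 2*(-15) - 2*(44) = -96; iterating: a(3)=-96, a(4)=82, a(5)=-230, a(6)=586, a(7)=-1210, a(8)=2842, a(9)=-6434, a(10)=14538, a(11)=-33090, a(12)=75034, a(13)=-170290, a(14)=386538, a(15)=-877186, a(16)=1990842; answer 1990842
Part 2: W1 = 1990842; m = -7; remainder = value at the root: 8*(-7)^3 + 3*(-7)^2 - 9*(-7)^1 + 7 = (-2744) + (147) + (63) + (7) = -2527; answer -2527
Part 3: W2 = -2527; d = 8; total draws C(14,5) = 2002; favorable C(6,2)*C(8,3) = 840; P = 60/143; answer 60/143
Part 4: W3 = 60/143; threaded value p + q = 203; c = 24; cross terms: (-30*-13 - -25*5)=515, (-25*-1 - 22*-13)=311, (22*31 - 9*-1)=691, (9*24 - 3*31)=123, (3*5 - -30*24)=735; twice the area = |2375| = 2375; area = 2375/2; answer 2375/2

2375/2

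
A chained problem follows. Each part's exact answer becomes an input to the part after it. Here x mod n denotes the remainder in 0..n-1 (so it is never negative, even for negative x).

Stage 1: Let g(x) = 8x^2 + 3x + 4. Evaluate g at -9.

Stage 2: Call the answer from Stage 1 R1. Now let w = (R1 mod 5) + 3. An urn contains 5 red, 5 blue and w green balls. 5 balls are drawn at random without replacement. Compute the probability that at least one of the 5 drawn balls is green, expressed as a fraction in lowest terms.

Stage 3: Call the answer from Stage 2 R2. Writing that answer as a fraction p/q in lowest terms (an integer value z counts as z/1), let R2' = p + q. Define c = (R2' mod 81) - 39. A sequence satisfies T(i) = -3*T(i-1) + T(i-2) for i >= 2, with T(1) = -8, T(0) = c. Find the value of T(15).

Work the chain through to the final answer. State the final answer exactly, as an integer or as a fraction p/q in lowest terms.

-12346568

Stage 1: 8*(-9)^2 + 3*(-9)^1 + 4 = (648) + (-27) + (4) = 625; answer 625
Stage 2: R1 = 625; w = 3; total draws C(13,5) = 1287; complement C(10,5) = 252; favorable 1287 - 252 = 1035; P = 115/143; answer 115/143
Stage 3: R2 = 115/143; threaded value p + q = 258; c = -24; T(2) = -3*(-8) + 1*(-24) = 0; iterating: T(2)=0, T(3)=-8, T(4)=24, T(5)=-80, T(6)=264, T(7)=-872, T(8)=2880, T(9)=-9512, T(10)=31416, T(11)=-103760, T(12)=342696, T(13)=-1131848, T(14)=3738240, T(15)=-12346568; answer -12346568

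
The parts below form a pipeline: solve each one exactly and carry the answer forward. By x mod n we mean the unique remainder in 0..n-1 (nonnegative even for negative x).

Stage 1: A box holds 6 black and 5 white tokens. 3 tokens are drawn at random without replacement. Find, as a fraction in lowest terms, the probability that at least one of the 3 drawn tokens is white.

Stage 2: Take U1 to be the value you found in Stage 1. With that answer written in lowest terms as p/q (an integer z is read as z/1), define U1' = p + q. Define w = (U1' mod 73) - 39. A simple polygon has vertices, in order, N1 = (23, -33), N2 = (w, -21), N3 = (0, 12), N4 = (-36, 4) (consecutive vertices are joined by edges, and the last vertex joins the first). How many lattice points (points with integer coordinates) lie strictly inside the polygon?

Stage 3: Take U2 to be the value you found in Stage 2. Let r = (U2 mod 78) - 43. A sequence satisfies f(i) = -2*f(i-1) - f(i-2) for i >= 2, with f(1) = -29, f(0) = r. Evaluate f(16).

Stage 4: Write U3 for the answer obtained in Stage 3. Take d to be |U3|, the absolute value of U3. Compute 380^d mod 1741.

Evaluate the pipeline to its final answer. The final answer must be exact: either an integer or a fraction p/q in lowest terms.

574

Stage 1: total draws C(11,3) = 165; complement C(6,3) = 20; favorable 165 - 20 = 145; P = 29/33; answer 29/33
Stage 2: U1 = 29/33; threaded value p + q = 62; w = 23; cross terms: (23*-21 - 23*-33)=276, (23*12 - 0*-21)=276, (0*4 - -36*12)=432, (-36*-33 - 23*4)=1096; twice the area = |2080| = 2080; area = 1040; boundary points = 12 + 1 + 4 + 1 = 18; strictly interior points = area - boundary/2 + 1 = 1032; answer 1032
Stage 3: U2 = 1032; r = -25; f(2) = -2*(-29) - 1*(-25) = 83; iterating: f(2)=83, f(3)=-137, f(4)=191, f(5)=-245, f(6)=299, f(7)=-353, f(8)=407, f(9)=-461, f(10)=515, f(11)=-569, f(12)=623, f(13)=-677, f(14)=731, f(15)=-785, f(16)=839; answer 839
Stage 4: U3 = 839; d = 839; squarings mod 1741: 380^1=380, 380^2=1638, 380^4=163, 380^8=454, 380^16=678, 380^32=60, 380^64=118, 380^128=1737, 380^256=16, 380^512=256; 380^839 = 380^1 * 380^2 * 380^4 * 380^64 * 380^256 * 380^512 = 574 (mod 1741); answer 574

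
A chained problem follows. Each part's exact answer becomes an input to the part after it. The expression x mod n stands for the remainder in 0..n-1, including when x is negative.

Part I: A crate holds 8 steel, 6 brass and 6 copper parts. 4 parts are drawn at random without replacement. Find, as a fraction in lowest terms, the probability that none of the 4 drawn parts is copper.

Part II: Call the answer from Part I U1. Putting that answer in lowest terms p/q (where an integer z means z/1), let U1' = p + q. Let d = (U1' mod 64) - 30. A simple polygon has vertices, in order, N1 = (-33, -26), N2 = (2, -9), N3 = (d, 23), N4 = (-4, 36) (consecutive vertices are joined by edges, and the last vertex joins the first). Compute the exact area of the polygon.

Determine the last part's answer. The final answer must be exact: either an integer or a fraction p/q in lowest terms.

1419/2

Part I: total draws C(20,4) = 4845; favorable C(14,4) = 1001; P = 1001/4845; answer 1001/4845
Part II: U1 = 1001/4845; threaded value p + q = 5846; d = -8; cross terms: (-33*-9 - 2*-26)=349, (2*23 - -8*-9)=-26, (-8*36 - -4*23)=-196, (-4*-26 - -33*36)=1292; twice the area = |1419| = 1419; area = 1419/2; answer 1419/2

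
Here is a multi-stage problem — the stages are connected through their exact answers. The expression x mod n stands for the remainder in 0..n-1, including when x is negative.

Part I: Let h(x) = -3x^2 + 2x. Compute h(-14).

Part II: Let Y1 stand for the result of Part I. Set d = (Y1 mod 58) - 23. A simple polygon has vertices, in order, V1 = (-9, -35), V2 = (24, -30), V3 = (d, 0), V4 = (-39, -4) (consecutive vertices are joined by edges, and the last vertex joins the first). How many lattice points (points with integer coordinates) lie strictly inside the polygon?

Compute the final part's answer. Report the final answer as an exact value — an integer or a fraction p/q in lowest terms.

Part I: -3*(-14)^2 + 2*(-14)^1 = (-588) + (-28) = -616; answer -616
Part II: Y1 = -616; d = -1; cross terms: (-9*-30 - 24*-35)=1110, (24*0 - -1*-30)=-30, (-1*-4 - -39*0)=4, (-39*-35 - -9*-4)=1329; twice the area = |2413| = 2413; area = 2413/2; boundary points = 1 + 5 + 2 + 1 = 9; strictly interior points = area - boundary/2 + 1 = 1203; answer 1203

1203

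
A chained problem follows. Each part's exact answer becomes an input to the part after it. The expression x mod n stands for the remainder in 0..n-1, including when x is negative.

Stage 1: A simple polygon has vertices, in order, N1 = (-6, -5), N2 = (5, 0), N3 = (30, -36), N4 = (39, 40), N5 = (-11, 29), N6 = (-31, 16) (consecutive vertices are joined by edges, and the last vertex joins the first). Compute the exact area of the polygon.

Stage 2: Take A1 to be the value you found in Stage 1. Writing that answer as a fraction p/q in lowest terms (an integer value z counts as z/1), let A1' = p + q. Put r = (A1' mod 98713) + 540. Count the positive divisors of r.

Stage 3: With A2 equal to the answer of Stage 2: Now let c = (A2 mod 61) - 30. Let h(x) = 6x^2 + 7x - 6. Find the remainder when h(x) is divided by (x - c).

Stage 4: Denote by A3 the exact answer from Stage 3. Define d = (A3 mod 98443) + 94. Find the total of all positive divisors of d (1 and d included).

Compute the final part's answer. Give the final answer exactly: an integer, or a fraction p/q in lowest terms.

Stage 1: cross terms: (-6*0 - 5*-5)=25, (5*-36 - 30*0)=-180, (30*40 - 39*-36)=2604, (39*29 - -11*40)=1571, (-11*16 - -31*29)=723, (-31*-5 - -6*16)=251; twice the area = |4994| = 4994; area = 2497; answer 2497
Stage 2: A1 = 2497; threaded value p + q = 2498; r = 3038; 3038 = 2 * 7^2 * 31; number of divisors = (1+1) * (2+1) * (1+1) = 12; answer 12
Stage 3: A2 = 12; c = -18; remainder = value at the root: 6*(-18)^2 + 7*(-18)^1 - 6 = (1944) + (-126) + (-6) = 1812; answer 1812
Stage 4: A3 = 1812; d = 1906; 1906 = 2 * 953; sigma = (1 + 2) * (1 + 953) = 3 * 954 = 2862; answer 2862

2862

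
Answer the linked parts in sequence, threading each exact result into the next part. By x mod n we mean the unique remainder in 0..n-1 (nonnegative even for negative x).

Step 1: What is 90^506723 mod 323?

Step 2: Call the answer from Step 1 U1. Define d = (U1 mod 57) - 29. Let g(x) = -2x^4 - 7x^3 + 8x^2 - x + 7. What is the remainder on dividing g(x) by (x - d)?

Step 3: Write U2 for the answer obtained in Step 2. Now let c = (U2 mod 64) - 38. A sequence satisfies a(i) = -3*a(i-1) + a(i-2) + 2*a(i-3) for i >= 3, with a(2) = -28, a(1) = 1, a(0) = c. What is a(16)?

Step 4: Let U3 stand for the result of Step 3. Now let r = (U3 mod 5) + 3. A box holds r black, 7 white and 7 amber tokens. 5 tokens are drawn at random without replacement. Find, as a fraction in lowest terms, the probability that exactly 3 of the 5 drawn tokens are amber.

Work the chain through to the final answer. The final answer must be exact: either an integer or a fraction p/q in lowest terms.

Step 1: squarings mod 323: 90^1=90, 90^2=25, 90^4=302, 90^8=118, 90^16=35, 90^32=256, 90^64=290, 90^128=120, 90^256=188, 90^512=137, 90^1024=35, 90^2048=256, 90^4096=290, 90^8192=120, 90^16384=188, 90^32768=137, 90^65536=35, 90^131072=256, 90^262144=290; 90^506723 = 90^1 * 90^2 * 90^32 * 90^64 * 90^256 * 90^512 * 90^2048 * 90^4096 * 90^8192 * 90^32768 * 90^65536 * 90^131072 * 90^262144 = 295 (mod 323); answer 295
Step 2: U1 = 295; d = -19; remainder = value at the root: -2*(-19)^4 - 7*(-19)^3 + 8*(-19)^2 - 1*(-19)^1 + 7 = (-260642) + (48013) + (2888) + (19) + (7) = -209715; answer -209715
Step 3: U2 = -209715; c = -25; a(3) = -3*(-28) + 1*(1) + 2*(-25) = 35; iterating: a(3)=35, a(4)=-131, a(5)=372, a(6)=-1177, a(7)=3641, a(8)=-11356, a(9)=35355, a(10)=-110139, a(11)=343060, a(12)=-1068609, a(13)=3328609, a(14)=-10368316, a(15)=32296339, a(16)=-100600115; answer -100600115
Step 4: U3 = -100600115; r = 3; total draws C(17,5) = 6188; favorable C(7,3)*C(10,2) = 1575; P = 225/884; answer 225/884

225/884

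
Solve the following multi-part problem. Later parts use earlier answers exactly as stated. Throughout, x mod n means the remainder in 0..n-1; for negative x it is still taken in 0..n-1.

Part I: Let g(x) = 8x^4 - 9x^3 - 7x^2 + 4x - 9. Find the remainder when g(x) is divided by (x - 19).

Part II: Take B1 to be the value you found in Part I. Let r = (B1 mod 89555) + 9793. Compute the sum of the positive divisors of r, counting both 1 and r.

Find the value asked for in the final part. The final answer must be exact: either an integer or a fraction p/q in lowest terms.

212688

Part I: remainder = value at the root: 8*(19)^4 - 9*(19)^3 - 7*(19)^2 + 4*(19)^1 - 9 = (1042568) + (-61731) + (-2527) + (76) + (-9) = 978377; answer 978377
Part II: B1 = 978377; r = 92620; 92620 = 2^2 * 5 * 11 * 421; sigma = (1 + 2 + 4) * (1 + 5) * (1 + 11) * (1 + 421) = 7 * 6 * 12 * 422 = 212688; answer 212688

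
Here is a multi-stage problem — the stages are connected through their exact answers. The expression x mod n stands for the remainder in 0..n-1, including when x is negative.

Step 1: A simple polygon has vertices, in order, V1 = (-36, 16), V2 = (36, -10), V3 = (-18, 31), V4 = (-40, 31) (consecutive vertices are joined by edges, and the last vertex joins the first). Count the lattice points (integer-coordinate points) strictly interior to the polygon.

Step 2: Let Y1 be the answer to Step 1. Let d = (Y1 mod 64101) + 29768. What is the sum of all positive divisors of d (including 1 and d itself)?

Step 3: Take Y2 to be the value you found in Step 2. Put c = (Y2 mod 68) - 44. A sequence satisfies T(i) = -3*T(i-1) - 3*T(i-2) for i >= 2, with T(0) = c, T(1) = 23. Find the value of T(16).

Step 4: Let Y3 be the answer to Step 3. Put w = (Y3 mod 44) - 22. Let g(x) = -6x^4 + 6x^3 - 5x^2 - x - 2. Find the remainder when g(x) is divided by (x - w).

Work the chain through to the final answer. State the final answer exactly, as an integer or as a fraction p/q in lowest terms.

Step 1: cross terms: (-36*-10 - 36*16)=-216, (36*31 - -18*-10)=936, (-18*31 - -40*31)=682, (-40*16 - -36*31)=476; twice the area = |1878| = 1878; area = 939; boundary points = 2 + 1 + 22 + 1 = 26; strictly interior points = area - boundary/2 + 1 = 927; answer 927
Step 2: Y1 = 927; d = 30695; 30695 = 5 * 7 * 877; sigma = (1 + 5) * (1 + 7) * (1 + 877) = 6 * 8 * 878 = 42144; answer 42144
Step 3: Y2 = 42144; c = 8; T(2) = -3*(23) - 3*(8) = -93; iterating: T(2)=-93, T(3)=210, T(4)=-351, T(5)=423, T(6)=-216, T(7)=-621, T(8)=2511, T(9)=-5670, T(10)=9477, T(11)=-11421, T(12)=5832, T(13)=16767, T(14)=-67797, T(15)=153090, T(16)=-255879; answer -255879
Step 4: Y3 = -255879; w = 3; remainder = value at the root: -6*(3)^4 + 6*(3)^3 - 5*(3)^2 - 1*(3)^1 - 2 = (-486) + (162) + (-45) + (-3) + (-2) = -374; answer -374

-374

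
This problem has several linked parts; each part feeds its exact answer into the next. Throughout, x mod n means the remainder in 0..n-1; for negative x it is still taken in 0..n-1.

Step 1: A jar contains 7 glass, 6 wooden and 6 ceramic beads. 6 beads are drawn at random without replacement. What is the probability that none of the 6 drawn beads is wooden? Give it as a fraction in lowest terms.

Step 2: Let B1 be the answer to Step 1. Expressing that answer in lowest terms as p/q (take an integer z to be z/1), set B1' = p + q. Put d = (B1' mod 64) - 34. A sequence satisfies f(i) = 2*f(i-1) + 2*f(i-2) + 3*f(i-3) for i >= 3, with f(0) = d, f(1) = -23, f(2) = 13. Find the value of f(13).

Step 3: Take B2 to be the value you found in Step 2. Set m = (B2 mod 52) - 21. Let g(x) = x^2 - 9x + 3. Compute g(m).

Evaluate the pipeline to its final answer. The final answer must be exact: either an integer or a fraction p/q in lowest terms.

Step 1: total draws C(19,6) = 27132; favorable C(13,6) = 1716; P = 143/2261; answer 143/2261
Step 2: B1 = 143/2261; threaded value p + q = 2404; d = 2; f(3) = 2*(13) + 2*(-23) + 3*(2) = -14; iterating: f(3)=-14, f(4)=-71, f(5)=-131, f(6)=-446, f(7)=-1367, f(8)=-4019, f(9)=-12110, f(10)=-36359, f(11)=-108995, f(12)=-327038, f(13)=-981143; answer -981143
Step 3: B2 = -981143; m = 24; 1*(24)^2 - 9*(24)^1 + 3 = (576) + (-216) + (3) = 363; answer 363

363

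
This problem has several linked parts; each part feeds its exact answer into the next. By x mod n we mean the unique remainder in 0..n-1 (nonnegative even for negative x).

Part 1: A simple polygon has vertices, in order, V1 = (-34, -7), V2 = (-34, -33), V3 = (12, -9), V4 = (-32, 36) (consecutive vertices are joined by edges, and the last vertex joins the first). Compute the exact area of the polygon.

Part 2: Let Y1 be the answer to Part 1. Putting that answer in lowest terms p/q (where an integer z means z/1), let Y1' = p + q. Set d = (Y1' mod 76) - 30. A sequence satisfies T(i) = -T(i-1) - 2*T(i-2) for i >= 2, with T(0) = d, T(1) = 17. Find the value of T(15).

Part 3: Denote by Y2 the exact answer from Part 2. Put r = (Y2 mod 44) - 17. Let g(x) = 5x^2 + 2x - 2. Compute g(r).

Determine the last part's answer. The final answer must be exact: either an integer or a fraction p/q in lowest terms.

478

Part 1: cross terms: (-34*-33 - -34*-7)=884, (-34*-9 - 12*-33)=702, (12*36 - -32*-9)=144, (-32*-7 - -34*36)=1448; twice the area = |3178| = 3178; area = 1589; answer 1589
Part 2: Y1 = 1589; threaded value p + q = 1590; d = 40; T(2) = -1*(17) - 2*(40) = -97; iterating: T(2)=-97, T(3)=63, T(4)=131, T(5)=-257, T(6)=-5, T(7)=519, T(8)=-509, T(9)=-529, T(10)=1547, T(11)=-489, T(12)=-2605, T(13)=3583, T(14)=1627, T(15)=-8793; answer -8793
Part 3: Y2 = -8793; r = -10; 5*(-10)^2 + 2*(-10)^1 - 2 = (500) + (-20) + (-2) = 478; answer 478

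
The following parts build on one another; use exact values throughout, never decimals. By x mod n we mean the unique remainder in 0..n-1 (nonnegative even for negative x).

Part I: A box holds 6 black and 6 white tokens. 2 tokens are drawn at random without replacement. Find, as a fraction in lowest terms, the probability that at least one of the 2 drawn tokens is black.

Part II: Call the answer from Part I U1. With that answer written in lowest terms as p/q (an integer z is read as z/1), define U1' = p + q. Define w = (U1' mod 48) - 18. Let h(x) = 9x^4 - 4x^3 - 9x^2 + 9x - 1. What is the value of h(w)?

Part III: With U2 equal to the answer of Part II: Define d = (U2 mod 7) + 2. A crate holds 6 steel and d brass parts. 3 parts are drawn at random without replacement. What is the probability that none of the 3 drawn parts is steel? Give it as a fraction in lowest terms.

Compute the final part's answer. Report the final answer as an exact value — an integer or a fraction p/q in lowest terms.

2/13

Part I: total draws C(12,2) = 66; complement C(6,2) = 15; favorable 66 - 15 = 51; P = 17/22; answer 17/22
Part II: U1 = 17/22; threaded value p + q = 39; w = 21; 9*(21)^4 - 4*(21)^3 - 9*(21)^2 + 9*(21)^1 - 1 = (1750329) + (-37044) + (-3969) + (189) + (-1) = 1709504; answer 1709504
Part III: U2 = 1709504; d = 8; total draws C(14,3) = 364; favorable C(8,3) = 56; P = 2/13; answer 2/13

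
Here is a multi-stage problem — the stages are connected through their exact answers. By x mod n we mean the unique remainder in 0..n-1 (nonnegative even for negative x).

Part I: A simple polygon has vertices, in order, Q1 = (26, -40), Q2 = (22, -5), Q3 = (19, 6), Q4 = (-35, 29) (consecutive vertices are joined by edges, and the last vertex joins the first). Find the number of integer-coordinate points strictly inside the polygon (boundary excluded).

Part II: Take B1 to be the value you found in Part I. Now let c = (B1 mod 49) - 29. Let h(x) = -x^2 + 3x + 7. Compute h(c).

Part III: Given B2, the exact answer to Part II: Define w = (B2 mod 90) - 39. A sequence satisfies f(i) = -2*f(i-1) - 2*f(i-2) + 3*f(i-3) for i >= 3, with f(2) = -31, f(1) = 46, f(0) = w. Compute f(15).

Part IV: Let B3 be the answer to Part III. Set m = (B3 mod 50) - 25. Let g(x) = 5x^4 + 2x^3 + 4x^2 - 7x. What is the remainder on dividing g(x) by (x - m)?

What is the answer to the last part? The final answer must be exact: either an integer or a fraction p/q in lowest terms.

1425494

Part I: cross terms: (26*-5 - 22*-40)=750, (22*6 - 19*-5)=227, (19*29 - -35*6)=761, (-35*-40 - 26*29)=646; twice the area = |2384| = 2384; area = 1192; boundary points = 1 + 1 + 1 + 1 = 4; strictly interior points = area - boundary/2 + 1 = 1191; answer 1191
Part II: B1 = 1191; c = -14; -1*(-14)^2 + 3*(-14)^1 + 7 = (-196) + (-42) + (7) = -231; answer -231
Part III: B2 = -231; w = 0; f(3) = -2*(-31) - 2*(46) + 3*(0) = -30; iterating: f(3)=-30, f(4)=260, f(5)=-553, f(6)=496, f(7)=894, f(8)=-4439, f(9)=8578, f(10)=-5596, f(11)=-19281, f(12)=75488, f(13)=-129202, f(14)=49585, f(15)=385698; answer 385698
Part IV: B3 = 385698; m = 23; remainder = value at the root: 5*(23)^4 + 2*(23)^3 + 4*(23)^2 - 7*(23)^1 = (1399205) + (24334) + (2116) + (-161) = 1425494; answer 1425494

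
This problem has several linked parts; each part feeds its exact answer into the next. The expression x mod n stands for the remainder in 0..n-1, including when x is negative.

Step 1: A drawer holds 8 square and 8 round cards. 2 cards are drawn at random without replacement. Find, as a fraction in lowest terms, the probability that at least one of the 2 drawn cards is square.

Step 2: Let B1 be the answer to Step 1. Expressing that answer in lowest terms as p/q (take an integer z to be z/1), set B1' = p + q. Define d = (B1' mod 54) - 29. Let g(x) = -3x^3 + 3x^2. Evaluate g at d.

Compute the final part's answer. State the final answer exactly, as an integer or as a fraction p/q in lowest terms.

-39744

Step 1: total draws C(16,2) = 120; complement C(8,2) = 28; favorable 120 - 28 = 92; P = 23/30; answer 23/30
Step 2: B1 = 23/30; threaded value p + q = 53; d = 24; -3*(24)^3 + 3*(24)^2 = (-41472) + (1728) = -39744; answer -39744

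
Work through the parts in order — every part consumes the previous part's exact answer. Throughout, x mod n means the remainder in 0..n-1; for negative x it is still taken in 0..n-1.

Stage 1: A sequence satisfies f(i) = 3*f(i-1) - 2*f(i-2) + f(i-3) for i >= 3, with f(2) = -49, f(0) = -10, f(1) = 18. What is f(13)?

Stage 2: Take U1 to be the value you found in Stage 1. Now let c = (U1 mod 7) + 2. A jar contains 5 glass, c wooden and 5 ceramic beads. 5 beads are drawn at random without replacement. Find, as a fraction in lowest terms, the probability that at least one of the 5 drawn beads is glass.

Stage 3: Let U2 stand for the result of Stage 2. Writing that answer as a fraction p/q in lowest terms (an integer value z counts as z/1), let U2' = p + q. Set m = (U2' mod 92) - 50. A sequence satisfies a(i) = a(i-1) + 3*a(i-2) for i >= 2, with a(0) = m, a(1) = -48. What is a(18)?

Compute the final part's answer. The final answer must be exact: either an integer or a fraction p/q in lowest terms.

-51322998

Stage 1: f(3) = 3*(-49) - 2*(18) + 1*(-10) = -193; iterating: f(3)=-193, f(4)=-463, f(5)=-1052, f(6)=-2423, f(7)=-5628, f(8)=-13090, f(9)=-30437, f(10)=-70759, f(11)=-164493, f(12)=-382398, f(13)=-888967; answer -888967
Stage 2: U1 = -888967; c = 7; total draws C(17,5) = 6188; complement C(12,5) = 792; favorable 6188 - 792 = 5396; P = 1349/1547; answer 1349/1547
Stage 3: U2 = 1349/1547; threaded value p + q = 2896; m = -6; a(2) = 1*(-48) + 3*(-6) = -66; iterating: a(2)=-66, a(3)=-210, a(4)=-408, a(5)=-1038, a(6)=-2262, a(7)=-5376, a(8)=-12162, a(9)=-28290, a(10)=-64776, a(11)=-149646, a(12)=-343974, a(13)=-792912, a(14)=-1824834, a(15)=-4203570, a(16)=-9678072, a(17)=-22288782, a(18)=-51322998; answer -51322998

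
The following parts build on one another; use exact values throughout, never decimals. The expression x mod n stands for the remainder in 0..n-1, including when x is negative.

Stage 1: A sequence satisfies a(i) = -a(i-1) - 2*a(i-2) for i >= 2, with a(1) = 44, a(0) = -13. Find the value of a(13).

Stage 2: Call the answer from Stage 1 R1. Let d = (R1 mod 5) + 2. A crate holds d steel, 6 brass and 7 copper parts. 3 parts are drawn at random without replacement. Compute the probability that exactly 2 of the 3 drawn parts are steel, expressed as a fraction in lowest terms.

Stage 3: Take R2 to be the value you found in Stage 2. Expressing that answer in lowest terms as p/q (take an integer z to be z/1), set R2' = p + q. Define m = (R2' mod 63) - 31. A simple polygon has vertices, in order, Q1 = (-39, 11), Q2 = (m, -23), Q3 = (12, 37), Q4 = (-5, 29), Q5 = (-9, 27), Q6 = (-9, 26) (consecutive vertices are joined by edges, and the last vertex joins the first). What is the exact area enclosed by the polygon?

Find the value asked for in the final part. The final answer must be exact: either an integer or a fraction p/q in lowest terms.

Stage 1: a(2) = -1*(44) - 2*(-13) = -18; iterating: a(2)=-18, a(3)=-70, a(4)=106, a(5)=34, a(6)=-246, a(7)=178, a(8)=314, a(9)=-670, a(10)=42, a(11)=1298, a(12)=-1382, a(13)=-1214; answer -1214
Stage 2: R1 = -1214; d = 3; total draws C(16,3) = 560; favorable C(3,2)*C(13,1) = 39; P = 39/560; answer 39/560
Stage 3: R2 = 39/560; threaded value p + q = 599; m = 1; cross terms: (-39*-23 - 1*11)=886, (1*37 - 12*-23)=313, (12*29 - -5*37)=533, (-5*27 - -9*29)=126, (-9*26 - -9*27)=9, (-9*11 - -39*26)=915; twice the area = |2782| = 2782; area = 1391; answer 1391

1391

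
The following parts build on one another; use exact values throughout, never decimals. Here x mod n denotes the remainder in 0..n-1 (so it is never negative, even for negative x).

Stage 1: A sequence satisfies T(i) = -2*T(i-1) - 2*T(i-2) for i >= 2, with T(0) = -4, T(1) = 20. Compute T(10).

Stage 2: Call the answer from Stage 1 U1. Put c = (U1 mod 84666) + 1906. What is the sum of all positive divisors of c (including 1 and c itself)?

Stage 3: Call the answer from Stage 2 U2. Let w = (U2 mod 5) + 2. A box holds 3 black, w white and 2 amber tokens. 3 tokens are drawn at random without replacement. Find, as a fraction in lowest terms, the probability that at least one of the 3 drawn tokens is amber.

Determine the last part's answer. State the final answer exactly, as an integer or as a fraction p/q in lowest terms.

Stage 1: T(2) = -2*(20) - 2*(-4) = -32; iterating: T(2)=-32, T(3)=24, T(4)=16, T(5)=-80, T(6)=128, T(7)=-96, T(8)=-64, T(9)=320, T(10)=-512; answer -512
Stage 2: U1 = -512; c = 86060; 86060 = 2^2 * 5 * 13 * 331; sigma = (1 + 2 + 4) * (1 + 5) * (1 + 13) * (1 + 331) = 7 * 6 * 14 * 332 = 195216; answer 195216
Stage 3: U2 = 195216; w = 3; total draws C(8,3) = 56; complement C(6,3) = 20; favorable 56 - 20 = 36; P = 9/14; answer 9/14

9/14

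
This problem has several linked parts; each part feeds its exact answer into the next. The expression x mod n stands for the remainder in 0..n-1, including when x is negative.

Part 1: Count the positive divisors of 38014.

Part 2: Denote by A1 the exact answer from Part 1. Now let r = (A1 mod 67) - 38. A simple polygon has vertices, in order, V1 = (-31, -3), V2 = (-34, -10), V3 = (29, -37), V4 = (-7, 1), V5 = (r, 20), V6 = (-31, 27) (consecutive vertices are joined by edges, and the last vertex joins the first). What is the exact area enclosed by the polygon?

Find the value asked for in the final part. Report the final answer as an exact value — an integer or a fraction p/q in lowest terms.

Part 1: 38014 = 2 * 83 * 229; number of divisors = (1+1) * (1+1) * (1+1) = 8; answer 8
Part 2: A1 = 8; r = -30; cross terms: (-31*-10 - -34*-3)=208, (-34*-37 - 29*-10)=1548, (29*1 - -7*-37)=-230, (-7*20 - -30*1)=-110, (-30*27 - -31*20)=-190, (-31*-3 - -31*27)=930; twice the area = |2156| = 2156; area = 1078; answer 1078

1078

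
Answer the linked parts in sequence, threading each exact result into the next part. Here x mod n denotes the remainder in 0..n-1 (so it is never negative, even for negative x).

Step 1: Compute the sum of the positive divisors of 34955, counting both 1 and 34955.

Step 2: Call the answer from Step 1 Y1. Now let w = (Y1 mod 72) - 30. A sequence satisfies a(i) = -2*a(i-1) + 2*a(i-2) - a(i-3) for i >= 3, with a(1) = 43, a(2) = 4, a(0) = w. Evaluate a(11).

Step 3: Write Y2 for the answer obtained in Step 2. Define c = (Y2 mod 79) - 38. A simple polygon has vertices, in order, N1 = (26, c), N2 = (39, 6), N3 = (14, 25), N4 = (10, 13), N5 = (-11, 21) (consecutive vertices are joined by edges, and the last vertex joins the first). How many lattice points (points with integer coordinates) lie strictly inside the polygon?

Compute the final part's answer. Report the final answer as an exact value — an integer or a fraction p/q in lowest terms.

Step 1: 34955 = 5 * 6991; sigma = (1 + 5) * (1 + 6991) = 6 * 6992 = 41952; answer 41952
Step 2: Y1 = 41952; w = 18; a(3) = -2*(4) + 2*(43) - 1*(18) = 60; iterating: a(3)=60, a(4)=-155, a(5)=426, a(6)=-1222, a(7)=3451, a(8)=-9772, a(9)=27668, a(10)=-78331, a(11)=221770; answer 221770
Step 3: Y2 = 221770; c = -21; cross terms: (26*6 - 39*-21)=975, (39*25 - 14*6)=891, (14*13 - 10*25)=-68, (10*21 - -11*13)=353, (-11*-21 - 26*21)=-315; twice the area = |1836| = 1836; area = 918; boundary points = 1 + 1 + 4 + 1 + 1 = 8; strictly interior points = area - boundary/2 + 1 = 915; answer 915

915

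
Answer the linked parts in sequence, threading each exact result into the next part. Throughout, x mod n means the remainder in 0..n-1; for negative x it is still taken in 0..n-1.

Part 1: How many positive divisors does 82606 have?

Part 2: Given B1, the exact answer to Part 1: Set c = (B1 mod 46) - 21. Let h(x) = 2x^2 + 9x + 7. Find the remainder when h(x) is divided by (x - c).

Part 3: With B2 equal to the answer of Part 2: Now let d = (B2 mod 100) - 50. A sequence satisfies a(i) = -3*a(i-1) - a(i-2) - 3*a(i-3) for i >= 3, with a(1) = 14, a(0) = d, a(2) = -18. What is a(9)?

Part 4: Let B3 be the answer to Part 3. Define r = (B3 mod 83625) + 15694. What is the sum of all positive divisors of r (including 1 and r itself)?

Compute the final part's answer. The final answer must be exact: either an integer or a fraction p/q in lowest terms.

248248

Part 1: 82606 = 2 * 103 * 401; number of divisors = (1+1) * (1+1) * (1+1) = 8; answer 8
Part 2: B1 = 8; c = -13; remainder = value at the root: 2*(-13)^2 + 9*(-13)^1 + 7 = (338) + (-117) + (7) = 228; answer 228
Part 3: B2 = 228; d = -22; a(3) = -3*(-18) - 1*(14) - 3*(-22) = 106; iterating: a(3)=106, a(4)=-342, a(5)=974, a(6)=-2898, a(7)=8746, a(8)=-26262, a(9)=78734; answer 78734
Part 4: B3 = 78734; r = 94428; 94428 = 2^2 * 3^2 * 43 * 61; sigma = (1 + 2 + 4) * (1 + 3 + 9) * (1 + 43) * (1 + 61) = 7 * 13 * 44 * 62 = 248248; answer 248248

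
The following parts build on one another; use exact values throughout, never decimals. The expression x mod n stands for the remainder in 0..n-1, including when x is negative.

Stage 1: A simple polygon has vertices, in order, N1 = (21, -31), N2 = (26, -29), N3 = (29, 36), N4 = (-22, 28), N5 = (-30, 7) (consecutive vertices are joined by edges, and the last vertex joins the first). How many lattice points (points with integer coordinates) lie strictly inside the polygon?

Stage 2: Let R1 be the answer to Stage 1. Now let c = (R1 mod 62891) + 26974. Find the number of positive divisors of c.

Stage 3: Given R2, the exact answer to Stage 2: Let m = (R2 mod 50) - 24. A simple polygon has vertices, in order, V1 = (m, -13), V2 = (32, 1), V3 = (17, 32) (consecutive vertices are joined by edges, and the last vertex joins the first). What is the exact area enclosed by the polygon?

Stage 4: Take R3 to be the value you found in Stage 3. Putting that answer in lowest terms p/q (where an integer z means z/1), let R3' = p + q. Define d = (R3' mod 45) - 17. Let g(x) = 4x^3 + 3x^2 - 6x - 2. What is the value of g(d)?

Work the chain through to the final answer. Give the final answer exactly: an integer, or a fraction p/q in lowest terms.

-4897

Stage 1: cross terms: (21*-29 - 26*-31)=197, (26*36 - 29*-29)=1777, (29*28 - -22*36)=1604, (-22*7 - -30*28)=686, (-30*-31 - 21*7)=783; twice the area = |5047| = 5047; area = 5047/2; boundary points = 1 + 1 + 1 + 1 + 1 = 5; strictly interior points = area - boundary/2 + 1 = 2522; answer 2522
Stage 2: R1 = 2522; c = 29496; 29496 = 2^3 * 3 * 1229; number of divisors = (3+1) * (1+1) * (1+1) = 16; answer 16
Stage 3: R2 = 16; m = -8; cross terms: (-8*1 - 32*-13)=408, (32*32 - 17*1)=1007, (17*-13 - -8*32)=35; twice the area = |1450| = 1450; area = 725; answer 725
Stage 4: R3 = 725; threaded value p + q = 726; d = -11; 4*(-11)^3 + 3*(-11)^2 - 6*(-11)^1 - 2 = (-5324) + (363) + (66) + (-2) = -4897; answer -4897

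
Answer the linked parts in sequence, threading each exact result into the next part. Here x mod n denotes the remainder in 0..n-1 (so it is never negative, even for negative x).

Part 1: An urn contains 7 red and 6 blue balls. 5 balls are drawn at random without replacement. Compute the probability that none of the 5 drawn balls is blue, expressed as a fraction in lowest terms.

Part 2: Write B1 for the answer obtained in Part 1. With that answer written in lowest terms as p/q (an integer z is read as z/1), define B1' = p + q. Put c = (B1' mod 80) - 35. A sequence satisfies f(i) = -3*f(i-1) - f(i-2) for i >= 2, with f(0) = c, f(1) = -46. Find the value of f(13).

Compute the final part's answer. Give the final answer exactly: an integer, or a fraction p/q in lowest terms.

-5537710

Part 1: total draws C(13,5) = 1287; favorable C(7,5) = 21; P = 7/429; answer 7/429
Part 2: B1 = 7/429; threaded value p + q = 436; c = 1; f(2) = -3*(-46) - 1*(1) = 137; iterating: f(2)=137, f(3)=-365, f(4)=958, f(5)=-2509, f(6)=6569, f(7)=-17198, f(8)=45025, f(9)=-117877, f(10)=308606, f(11)=-807941, f(12)=2115217, f(13)=-5537710; answer -5537710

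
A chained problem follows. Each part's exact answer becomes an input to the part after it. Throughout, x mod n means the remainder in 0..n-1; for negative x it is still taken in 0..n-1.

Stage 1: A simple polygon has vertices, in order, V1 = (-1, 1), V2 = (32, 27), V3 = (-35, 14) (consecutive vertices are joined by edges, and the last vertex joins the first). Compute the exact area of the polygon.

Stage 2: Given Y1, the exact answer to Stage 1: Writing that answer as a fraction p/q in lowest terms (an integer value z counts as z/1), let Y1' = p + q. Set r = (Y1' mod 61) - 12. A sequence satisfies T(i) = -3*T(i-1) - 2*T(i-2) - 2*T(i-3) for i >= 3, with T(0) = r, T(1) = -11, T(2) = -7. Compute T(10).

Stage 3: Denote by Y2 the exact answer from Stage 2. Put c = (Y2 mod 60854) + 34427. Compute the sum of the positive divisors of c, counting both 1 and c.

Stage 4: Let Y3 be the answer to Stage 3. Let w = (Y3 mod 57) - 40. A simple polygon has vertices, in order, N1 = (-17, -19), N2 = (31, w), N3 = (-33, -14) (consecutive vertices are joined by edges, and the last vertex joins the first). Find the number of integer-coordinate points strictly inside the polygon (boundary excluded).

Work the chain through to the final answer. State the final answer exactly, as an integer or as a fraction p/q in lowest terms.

96

Stage 1: cross terms: (-1*27 - 32*1)=-59, (32*14 - -35*27)=1393, (-35*1 - -1*14)=-21; twice the area = |1313| = 1313; area = 1313/2; answer 1313/2
Stage 2: Y1 = 1313/2; threaded value p + q = 1315; r = 22; T(3) = -3*(-7) - 2*(-11) - 2*(22) = -1; iterating: T(3)=-1, T(4)=39, T(5)=-101, T(6)=227, T(7)=-557, T(8)=1419, T(9)=-3597, T(10)=9067; answer 9067
Stage 3: Y2 = 9067; c = 43494; 43494 = 2 * 3 * 11 * 659; sigma = (1 + 2) * (1 + 3) * (1 + 11) * (1 + 659) = 3 * 4 * 12 * 660 = 95040; answer 95040
Stage 4: Y3 = 95040; w = -19; cross terms: (-17*-19 - 31*-19)=912, (31*-14 - -33*-19)=-1061, (-33*-19 - -17*-14)=389; twice the area = |240| = 240; area = 120; boundary points = 48 + 1 + 1 = 50; strictly interior points = area - boundary/2 + 1 = 96; answer 96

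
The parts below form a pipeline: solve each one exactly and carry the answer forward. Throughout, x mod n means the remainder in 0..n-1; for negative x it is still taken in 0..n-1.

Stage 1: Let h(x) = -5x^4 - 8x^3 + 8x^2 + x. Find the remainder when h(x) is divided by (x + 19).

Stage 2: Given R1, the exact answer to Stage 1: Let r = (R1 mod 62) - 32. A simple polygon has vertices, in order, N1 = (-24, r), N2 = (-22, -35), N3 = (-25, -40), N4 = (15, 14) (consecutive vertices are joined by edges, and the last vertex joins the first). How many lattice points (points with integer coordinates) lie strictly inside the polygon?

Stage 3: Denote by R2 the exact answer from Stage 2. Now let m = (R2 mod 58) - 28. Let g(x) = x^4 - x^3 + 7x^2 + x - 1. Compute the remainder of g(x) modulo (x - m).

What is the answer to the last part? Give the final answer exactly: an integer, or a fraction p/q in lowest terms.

444157

Stage 1: remainder = value at the root: -5*(-19)^4 - 8*(-19)^3 + 8*(-19)^2 + 1*(-19)^1 = (-651605) + (54872) + (2888) + (-19) = -593864; answer -593864
Stage 2: R1 = -593864; r = 2; cross terms: (-24*-35 - -22*2)=884, (-22*-40 - -25*-35)=5, (-25*14 - 15*-40)=250, (15*2 - -24*14)=366; twice the area = |1505| = 1505; area = 1505/2; boundary points = 1 + 1 + 2 + 3 = 7; strictly interior points = area - boundary/2 + 1 = 750; answer 750
Stage 3: R2 = 750; m = 26; remainder = value at the root: 1*(26)^4 - 1*(26)^3 + 7*(26)^2 + 1*(26)^1 - 1 = (456976) + (-17576) + (4732) + (26) + (-1) = 444157; answer 444157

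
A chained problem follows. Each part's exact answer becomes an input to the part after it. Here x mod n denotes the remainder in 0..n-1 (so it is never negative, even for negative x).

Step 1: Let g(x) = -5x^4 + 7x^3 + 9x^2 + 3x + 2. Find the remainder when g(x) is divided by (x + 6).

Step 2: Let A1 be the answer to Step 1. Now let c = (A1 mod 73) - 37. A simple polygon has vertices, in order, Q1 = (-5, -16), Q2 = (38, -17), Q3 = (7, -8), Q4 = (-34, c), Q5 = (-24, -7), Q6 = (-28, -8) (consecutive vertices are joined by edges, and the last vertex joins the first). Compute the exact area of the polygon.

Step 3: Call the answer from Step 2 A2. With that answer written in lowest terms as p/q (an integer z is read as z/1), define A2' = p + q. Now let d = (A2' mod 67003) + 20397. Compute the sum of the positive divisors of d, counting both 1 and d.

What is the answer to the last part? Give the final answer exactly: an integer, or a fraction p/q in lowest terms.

53760

Step 1: remainder = value at the root: -5*(-6)^4 + 7*(-6)^3 + 9*(-6)^2 + 3*(-6)^1 + 2 = (-6480) + (-1512) + (324) + (-18) + (2) = -7684; answer -7684
Step 2: A1 = -7684; c = 17; cross terms: (-5*-17 - 38*-16)=693, (38*-8 - 7*-17)=-185, (7*17 - -34*-8)=-153, (-34*-7 - -24*17)=646, (-24*-8 - -28*-7)=-4, (-28*-16 - -5*-8)=408; twice the area = |1405| = 1405; area = 1405/2; answer 1405/2
Step 3: A2 = 1405/2; threaded value p + q = 1407; d = 21804; 21804 = 2^2 * 3 * 23 * 79; sigma = (1 + 2 + 4) * (1 + 3) * (1 + 23) * (1 + 79) = 7 * 4 * 24 * 80 = 53760; answer 53760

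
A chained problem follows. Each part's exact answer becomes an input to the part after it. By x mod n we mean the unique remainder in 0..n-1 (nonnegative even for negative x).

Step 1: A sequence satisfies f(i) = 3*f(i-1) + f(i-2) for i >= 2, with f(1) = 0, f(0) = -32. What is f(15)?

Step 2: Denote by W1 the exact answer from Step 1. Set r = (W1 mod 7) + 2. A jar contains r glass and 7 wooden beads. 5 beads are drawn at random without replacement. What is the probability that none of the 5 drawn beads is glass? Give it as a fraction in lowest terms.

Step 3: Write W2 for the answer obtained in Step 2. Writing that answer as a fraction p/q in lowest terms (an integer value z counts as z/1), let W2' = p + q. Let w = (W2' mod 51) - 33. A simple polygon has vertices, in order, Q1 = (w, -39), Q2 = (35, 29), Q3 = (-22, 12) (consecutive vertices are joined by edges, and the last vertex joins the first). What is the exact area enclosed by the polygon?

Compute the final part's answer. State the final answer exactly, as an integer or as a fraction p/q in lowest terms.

Step 1: f(2) = 3*(0) + 1*(-32) = -32; iterating: f(2)=-32, f(3)=-96, f(4)=-320, f(5)=-1056, f(6)=-3488, f(7)=-11520, f(8)=-38048, f(9)=-125664, f(10)=-415040, f(11)=-1370784, f(12)=-4527392, f(13)=-14952960, f(14)=-49386272, f(15)=-163111776; answer -163111776
Step 2: W1 = -163111776; r = 7; total draws C(14,5) = 2002; favorable C(7,5) = 21; P = 3/286; answer 3/286
Step 3: W2 = 3/286; threaded value p + q = 289; w = 1; cross terms: (1*29 - 35*-39)=1394, (35*12 - -22*29)=1058, (-22*-39 - 1*12)=846; twice the area = |3298| = 3298; area = 1649; answer 1649

1649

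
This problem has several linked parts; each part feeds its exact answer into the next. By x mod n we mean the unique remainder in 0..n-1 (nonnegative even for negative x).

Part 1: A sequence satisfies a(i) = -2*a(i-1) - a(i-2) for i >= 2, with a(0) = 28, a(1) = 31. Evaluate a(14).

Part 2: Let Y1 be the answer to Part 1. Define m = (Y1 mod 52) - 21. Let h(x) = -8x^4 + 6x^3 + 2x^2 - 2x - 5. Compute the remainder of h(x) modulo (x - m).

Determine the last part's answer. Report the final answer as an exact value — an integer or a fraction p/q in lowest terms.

-214999

Part 1: a(2) = -2*(31) - 1*(28) = -90; iterating: a(2)=-90, a(3)=149, a(4)=-208, a(5)=267, a(6)=-326, a(7)=385, a(8)=-444, a(9)=503, a(10)=-562, a(11)=621, a(12)=-680, a(13)=739, a(14)=-798; answer -798
Part 2: Y1 = -798; m = 13; remainder = value at the root: -8*(13)^4 + 6*(13)^3 + 2*(13)^2 - 2*(13)^1 - 5 = (-228488) + (13182) + (338) + (-26) + (-5) = -214999; answer -214999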